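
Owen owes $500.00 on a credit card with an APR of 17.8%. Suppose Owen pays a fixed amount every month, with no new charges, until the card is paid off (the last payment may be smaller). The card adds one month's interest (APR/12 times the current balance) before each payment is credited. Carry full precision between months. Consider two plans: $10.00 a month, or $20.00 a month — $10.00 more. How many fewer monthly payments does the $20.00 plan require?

Monthly rate r = 17.8%/12 = 1.48333% = 0.0148333.
At $10.00/mo: n = ⌈−ln(1 − rB₀/P)/ln(1+r)⌉ = 92 payments (last $9.23); total interest = total paid − $500.00 = $419.23.
At $20.00/mo: 32 payments (last $9.41); total interest $129.41.
Payments saved = 92 − 32 = 60.

60 fewer payments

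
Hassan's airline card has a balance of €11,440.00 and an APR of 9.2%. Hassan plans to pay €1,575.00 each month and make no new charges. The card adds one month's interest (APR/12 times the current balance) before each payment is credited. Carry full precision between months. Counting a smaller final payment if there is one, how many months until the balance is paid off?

Monthly rate r = 9.2%/12 = 0.766667% = 0.00766667.
Recurrence: B ← B·(1+r) − €1,575.00.
Month 1: interest €87.71; balance after payment €9,952.71.
Month 2: interest €76.30; balance after payment €8,454.01.
Closed form: n = −ln(1 − rB₀/P)/ln(1+r) = −ln(0.94431)/ln(1.00767) ≈ 7.502, so the balance reaches zero during payment 8.

8 months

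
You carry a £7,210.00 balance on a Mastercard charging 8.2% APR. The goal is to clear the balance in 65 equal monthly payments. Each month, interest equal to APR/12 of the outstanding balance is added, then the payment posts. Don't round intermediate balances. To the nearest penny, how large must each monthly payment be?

£137.75

Monthly rate r = 8.2%/12 = 0.683333% = 0.00683333.
Level-payment amortization: P = B₀·r / (1 − (1+r)^(−n)) = 7210.00·0.00683333 / (1 − 1.00683^(−65)).
Denominator 1 − (1+r)^(−65) = 0.357671854.
P = 49.2683 / 0.357671854 ≈ 137.75.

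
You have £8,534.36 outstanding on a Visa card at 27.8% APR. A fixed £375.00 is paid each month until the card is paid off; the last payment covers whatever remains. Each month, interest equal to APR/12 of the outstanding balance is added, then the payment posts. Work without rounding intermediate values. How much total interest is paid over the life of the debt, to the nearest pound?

£3,733

Monthly rate r = 27.8%/12 = 2.31667% = 0.0231667.
Payoff takes n = ⌈−ln(1 − rB₀/P)/ln(1+r)⌉ = ⌈32.711⌉ = 33 payments; the last is £267.41.
Total paid = 32·£375.00 + £267.41 = £12,267.41.
Total interest = total paid − principal = £12,267.41 − £8,534.36 = £3,733.05.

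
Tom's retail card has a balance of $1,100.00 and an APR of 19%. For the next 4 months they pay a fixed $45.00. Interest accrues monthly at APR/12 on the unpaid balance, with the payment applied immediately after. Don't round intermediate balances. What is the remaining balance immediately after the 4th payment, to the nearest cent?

Monthly rate r = 19%/12 = 1.58333% = 0.0158333.
Each month: B ← B·(1+r) − $45.00.
Month 1: interest $17.42; balance after payment $1,072.42.
Month 2: interest $16.98; balance after payment $1,044.40.
Month 3: interest $16.54; balance after payment $1,015.93.
Month 4: interest $16.09; balance after payment $987.02.

$987.02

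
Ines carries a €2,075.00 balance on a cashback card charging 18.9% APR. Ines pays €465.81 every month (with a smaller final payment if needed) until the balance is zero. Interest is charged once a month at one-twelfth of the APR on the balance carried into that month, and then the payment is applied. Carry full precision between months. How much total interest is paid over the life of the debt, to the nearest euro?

€94

Monthly rate r = 18.9%/12 = 1.575% = 0.01575.
Payoff takes n = ⌈−ln(1 − rB₀/P)/ln(1+r)⌉ = ⌈4.655⌉ = 5 payments; the last is €305.87.
Total paid = 4·€465.81 + €305.87 = €2,169.11.
Total interest = total paid − principal = €2,169.11 − €2,075.00 = €94.11.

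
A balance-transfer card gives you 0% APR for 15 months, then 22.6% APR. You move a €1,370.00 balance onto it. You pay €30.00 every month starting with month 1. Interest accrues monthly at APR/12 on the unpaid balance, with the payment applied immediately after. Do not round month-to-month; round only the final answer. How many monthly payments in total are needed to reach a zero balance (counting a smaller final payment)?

62 months

Promo months 1–15 at r₀ = 0%/12 = 0; months 16+ at r₁ = 22.6%/12 = 0.0188333.
After month 15 (no interest yet): B = €1,370.00 − 15·€30.00 = €920.00.
Then at r₁ with €30.00/mo: n₂ = −ln(1 − r₁·B/P)/ln(1+r₁) ≈ 46.18 → 47 more payments.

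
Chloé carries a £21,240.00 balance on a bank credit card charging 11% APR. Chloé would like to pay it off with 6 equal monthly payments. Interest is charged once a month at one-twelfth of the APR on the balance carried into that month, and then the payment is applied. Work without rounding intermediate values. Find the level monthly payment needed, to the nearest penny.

£3,654.44

Monthly rate r = 11%/12 = 0.916667% = 0.00916667.
Level-payment amortization: P = B₀·r / (1 − (1+r)^(−n)) = 21240.00·0.00916667 / (1 − 1.00917^(−6)).
Denominator 1 − (1+r)^(−6) = 0.0532776773.
P = 194.7 / 0.0532776773 ≈ 3654.44.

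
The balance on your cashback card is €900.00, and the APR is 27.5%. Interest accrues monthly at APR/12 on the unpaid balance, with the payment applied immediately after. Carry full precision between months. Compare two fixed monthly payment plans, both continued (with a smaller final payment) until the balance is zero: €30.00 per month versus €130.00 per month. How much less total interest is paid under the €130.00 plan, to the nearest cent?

€548.62

Monthly rate r = 27.5%/12 = 2.29167% = 0.0229167.
At €30.00/mo: n = ⌈−ln(1 − rB₀/P)/ln(1+r)⌉ = 52 payments (last €10.13); total interest = total paid − €900.00 = €640.13.
At €130.00/mo: 8 payments (last €81.51); total interest €91.51.
Interest saved = €640.13 − €91.51 = €548.62.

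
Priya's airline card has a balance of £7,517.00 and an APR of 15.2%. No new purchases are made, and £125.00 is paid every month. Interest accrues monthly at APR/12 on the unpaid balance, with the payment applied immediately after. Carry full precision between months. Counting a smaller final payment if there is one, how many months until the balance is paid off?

114 months

Monthly rate r = 15.2%/12 = 1.26667% = 0.0126667.
Recurrence: B ← B·(1+r) − £125.00.
Month 1: interest £95.22; balance after payment £7,487.22.
Month 2: interest £94.84; balance after payment £7,457.05.
Closed form: n = −ln(1 − rB₀/P)/ln(1+r) = −ln(0.23828)/ln(1.01267) ≈ 113.951, so the balance reaches zero during payment 114.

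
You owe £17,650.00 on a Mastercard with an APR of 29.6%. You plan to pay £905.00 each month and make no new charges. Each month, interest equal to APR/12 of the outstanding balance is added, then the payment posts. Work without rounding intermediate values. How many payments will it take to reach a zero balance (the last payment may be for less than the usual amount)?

27 months

Monthly rate r = 29.6%/12 = 2.46667% = 0.0246667.
Recurrence: B ← B·(1+r) − £905.00.
Month 1: interest £435.37; balance after payment £17,180.37.
Month 2: interest £423.78; balance after payment £16,699.15.
Closed form: n = −ln(1 − rB₀/P)/ln(1+r) = −ln(0.51893)/ln(1.02467) ≈ 26.921, so the balance reaches zero during payment 27.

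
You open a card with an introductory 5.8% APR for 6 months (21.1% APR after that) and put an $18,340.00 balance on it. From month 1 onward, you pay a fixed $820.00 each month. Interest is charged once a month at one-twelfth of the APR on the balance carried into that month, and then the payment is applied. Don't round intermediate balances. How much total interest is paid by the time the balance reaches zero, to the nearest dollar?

$3,228

Promo months 1–6 at r₀ = 5.8%/12 = 0.00483333; months 7+ at r₁ = 21.1%/12 = 0.0175833.
After month 6: iterate B ← B·(1+r₀) − $820.00 for 6 months → $13,898.49.
Then at r₁ with $820.00/mo: n₂ = −ln(1 − r₁·B/P)/ln(1+r₁) ≈ 20.30 → 21 more payments.
Total paid = 26·$820.00 + $248.45 = $21,568.45; interest = $21,568.45 − $18,340.00 = $3,228.45.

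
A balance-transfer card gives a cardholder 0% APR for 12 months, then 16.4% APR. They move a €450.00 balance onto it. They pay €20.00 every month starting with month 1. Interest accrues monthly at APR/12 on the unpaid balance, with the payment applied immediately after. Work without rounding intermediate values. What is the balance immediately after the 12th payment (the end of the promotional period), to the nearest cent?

€210.00

Promo months 1–12 at r₀ = 0%/12 = 0; months 13+ at r₁ = 16.4%/12 = 0.0136667.
After month 12 (no interest yet): B = €450.00 − 12·€20.00 = €210.00.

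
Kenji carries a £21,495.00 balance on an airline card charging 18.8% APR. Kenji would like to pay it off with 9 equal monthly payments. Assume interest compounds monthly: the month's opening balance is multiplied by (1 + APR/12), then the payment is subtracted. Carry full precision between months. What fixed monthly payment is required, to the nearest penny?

£2,579.30

Monthly rate r = 18.8%/12 = 1.56667% = 0.0156667.
Level-payment amortization: P = B₀·r / (1 − (1+r)^(−n)) = 21495.00·0.0156667 / (1 − 1.01567^(−9)).
Denominator 1 − (1+r)^(−9) = 0.130560825.
P = 336.755 / 0.130560825 ≈ 2579.30.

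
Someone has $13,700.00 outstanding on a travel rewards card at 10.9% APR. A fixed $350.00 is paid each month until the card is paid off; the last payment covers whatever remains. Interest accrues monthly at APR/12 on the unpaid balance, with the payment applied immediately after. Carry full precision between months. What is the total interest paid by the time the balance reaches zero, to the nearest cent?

Monthly rate r = 10.9%/12 = 0.908333% = 0.00908333.
Payoff takes n = ⌈−ln(1 − rB₀/P)/ln(1+r)⌉ = ⌈48.589⌉ = 49 payments; the last is $206.40.
Total paid = 48·$350.00 + $206.40 = $17,006.40.
Total interest = total paid − principal = $17,006.40 − $13,700.00 = $3,306.40.

$3,306.40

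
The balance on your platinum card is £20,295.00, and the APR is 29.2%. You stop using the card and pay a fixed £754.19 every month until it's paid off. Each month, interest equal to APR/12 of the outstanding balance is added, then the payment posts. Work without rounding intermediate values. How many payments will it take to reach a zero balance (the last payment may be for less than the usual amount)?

45 payments

Monthly rate r = 29.2%/12 = 2.43333% = 0.0243333.
Recurrence: B ← B·(1+r) − £754.19.
Month 1: interest £493.84; balance after payment £20,034.66.
Month 2: interest £487.51; balance after payment £19,767.97.
Closed form: n = −ln(1 − rB₀/P)/ln(1+r) = −ln(0.3452)/ln(1.02433) ≈ 44.241, so the balance reaches zero during payment 45.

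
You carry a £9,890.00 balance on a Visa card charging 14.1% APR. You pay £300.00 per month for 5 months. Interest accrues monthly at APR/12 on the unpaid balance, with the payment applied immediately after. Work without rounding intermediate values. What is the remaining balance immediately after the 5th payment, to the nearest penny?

£8,949.19

Monthly rate r = 14.1%/12 = 1.175% = 0.01175.
Each month: B ← B·(1+r) − £300.00.
Month 1: interest £116.21; balance after payment £9,706.21.
Month 2: interest £114.05; balance after payment £9,520.26.
Month 3: interest £111.86; balance after payment £9,332.12.
Month 4: interest £109.65; balance after payment £9,141.77.
Month 5: interest £107.42; balance after payment £8,949.19.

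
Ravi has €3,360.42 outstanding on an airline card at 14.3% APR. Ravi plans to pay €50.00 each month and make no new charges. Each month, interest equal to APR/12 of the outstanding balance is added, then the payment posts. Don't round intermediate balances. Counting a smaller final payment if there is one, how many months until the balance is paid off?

Monthly rate r = 14.3%/12 = 1.19167% = 0.0119167.
Recurrence: B ← B·(1+r) − €50.00.
Month 1: interest €40.05; balance after payment €3,350.47.
Month 2: interest €39.93; balance after payment €3,340.39.
Closed form: n = −ln(1 − rB₀/P)/ln(1+r) = −ln(0.1991)/ln(1.01192) ≈ 136.242, so the balance reaches zero during payment 137.

137 months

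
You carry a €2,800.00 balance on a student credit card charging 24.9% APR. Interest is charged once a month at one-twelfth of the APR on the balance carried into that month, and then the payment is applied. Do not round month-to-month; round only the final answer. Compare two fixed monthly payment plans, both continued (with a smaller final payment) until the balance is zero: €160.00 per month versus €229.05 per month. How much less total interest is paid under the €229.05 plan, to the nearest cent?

€251.64

Monthly rate r = 24.9%/12 = 2.075% = 0.02075.
At €160.00/mo: n = ⌈−ln(1 − rB₀/P)/ln(1+r)⌉ = 22 payments (last €155.01); total interest = total paid − €2,800.00 = €715.01.
At €229.05/mo: 15 payments (last €56.67); total interest €463.37.
Interest saved = €715.01 − €463.37 = €251.64.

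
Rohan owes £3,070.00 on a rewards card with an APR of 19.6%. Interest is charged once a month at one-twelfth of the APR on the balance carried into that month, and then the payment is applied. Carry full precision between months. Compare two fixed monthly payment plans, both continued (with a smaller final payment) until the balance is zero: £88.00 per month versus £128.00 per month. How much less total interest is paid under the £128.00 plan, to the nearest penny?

Monthly rate r = 19.6%/12 = 1.63333% = 0.0163333.
At £88.00/mo: n = ⌈−ln(1 − rB₀/P)/ln(1+r)⌉ = 53 payments (last £5.79); total interest = total paid − £3,070.00 = £1,511.79.
At £128.00/mo: 31 payments (last £88.07); total interest £858.07.
Interest saved = £1,511.79 − £858.07 = £653.72.

£653.72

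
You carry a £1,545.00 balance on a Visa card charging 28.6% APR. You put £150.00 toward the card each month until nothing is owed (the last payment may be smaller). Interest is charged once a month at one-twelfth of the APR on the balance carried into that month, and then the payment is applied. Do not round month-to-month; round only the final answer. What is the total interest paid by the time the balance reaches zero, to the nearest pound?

£249

Monthly rate r = 28.6%/12 = 2.38333% = 0.0238333.
Payoff takes n = ⌈−ln(1 − rB₀/P)/ln(1+r)⌉ = ⌈11.959⌉ = 12 payments; the last is £143.91.
Total paid = 11·£150.00 + £143.91 = £1,793.91.
Total interest = total paid − principal = £1,793.91 − £1,545.00 = £248.91.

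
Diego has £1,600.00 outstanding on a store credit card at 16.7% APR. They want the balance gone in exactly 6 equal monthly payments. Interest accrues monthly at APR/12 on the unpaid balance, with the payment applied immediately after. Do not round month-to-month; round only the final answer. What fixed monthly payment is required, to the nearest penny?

£279.81

Monthly rate r = 16.7%/12 = 1.39167% = 0.0139167.
Level-payment amortization: P = B₀·r / (1 − (1+r)^(−n)) = 1600.00·0.0139167 / (1 − 1.01392^(−6)).
Denominator 1 − (1+r)^(−6) = 0.0795791925.
P = 22.2667 / 0.0795791925 ≈ 279.81.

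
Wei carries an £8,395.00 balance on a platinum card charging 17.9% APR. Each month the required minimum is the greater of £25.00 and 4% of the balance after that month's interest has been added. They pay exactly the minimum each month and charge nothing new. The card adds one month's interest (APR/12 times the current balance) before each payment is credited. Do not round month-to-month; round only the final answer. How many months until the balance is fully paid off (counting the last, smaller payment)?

Monthly rate r = 17.9%/12 = 1.49167% = 0.0149167.
While 4% of the post-interest balance exceeds £25.00, each month B ← (B·(1+r))·(1 − 0.04), i.e. B shrinks by the factor (1+r)·0.96 = 0.97432.
This holds for months 1–101. Entering month 102 the balance is £606.57; 4% of the post-interest balance is now below £25.00, so the flat £25.00 minimum applies from here.
From month 102 a fixed £25.00 at rate r clears £606.57 in 31 more payments. Total: 101 + 31 = 132 months.

132 months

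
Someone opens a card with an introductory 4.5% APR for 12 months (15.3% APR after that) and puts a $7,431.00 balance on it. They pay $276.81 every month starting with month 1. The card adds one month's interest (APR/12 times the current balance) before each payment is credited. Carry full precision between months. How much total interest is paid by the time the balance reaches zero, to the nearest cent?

$815.73

Promo months 1–12 at r₀ = 4.5%/12 = 0.00375; months 13+ at r₁ = 15.3%/12 = 0.01275.
After month 12: iterate B ← B·(1+r₀) − $276.81 for 12 months → $4,381.28.
Then at r₁ with $276.81/mo: n₂ = −ln(1 − r₁·B/P)/ln(1+r₁) ≈ 17.79 → 18 more payments.
Total paid = 29·$276.81 + $219.24 = $8,246.73; interest = $8,246.73 − $7,431.00 = $815.73.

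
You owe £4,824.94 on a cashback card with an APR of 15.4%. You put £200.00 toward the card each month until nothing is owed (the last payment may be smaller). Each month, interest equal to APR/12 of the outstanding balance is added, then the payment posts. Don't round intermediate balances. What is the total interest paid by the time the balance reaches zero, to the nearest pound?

Monthly rate r = 15.4%/12 = 1.28333% = 0.0128333.
Payoff takes n = ⌈−ln(1 − rB₀/P)/ln(1+r)⌉ = ⌈29.054⌉ = 30 payments; the last is £10.82.
Total paid = 29·£200.00 + £10.82 = £5,810.82.
Total interest = total paid − principal = £5,810.82 − £4,824.94 = £985.88.

£986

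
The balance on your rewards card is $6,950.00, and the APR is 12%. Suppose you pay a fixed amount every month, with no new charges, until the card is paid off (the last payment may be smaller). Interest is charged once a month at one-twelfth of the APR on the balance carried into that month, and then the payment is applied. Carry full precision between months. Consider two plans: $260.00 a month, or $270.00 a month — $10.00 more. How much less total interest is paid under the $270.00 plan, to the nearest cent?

$51.75

Monthly rate r = 12%/12 = 1% = 0.01.
At $260.00/mo: n = ⌈−ln(1 − rB₀/P)/ln(1+r)⌉ = 32 payments (last $67.38); total interest = total paid − $6,950.00 = $1,177.38.
At $270.00/mo: 30 payments (last $245.63); total interest $1,125.63.
Interest saved = $1,177.38 − $1,125.63 = $51.75.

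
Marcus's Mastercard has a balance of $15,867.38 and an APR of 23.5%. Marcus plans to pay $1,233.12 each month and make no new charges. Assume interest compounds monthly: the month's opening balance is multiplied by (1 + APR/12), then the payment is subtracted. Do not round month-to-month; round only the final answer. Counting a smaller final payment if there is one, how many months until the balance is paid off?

15 months

Monthly rate r = 23.5%/12 = 1.95833% = 0.0195833.
Recurrence: B ← B·(1+r) − $1,233.12.
Month 1: interest $310.74; balance after payment $14,945.00.
Month 2: interest $292.67; balance after payment $14,004.55.
Closed form: n = −ln(1 − rB₀/P)/ln(1+r) = −ln(0.74801)/ln(1.01958) ≈ 14.971, so the balance reaches zero during payment 15.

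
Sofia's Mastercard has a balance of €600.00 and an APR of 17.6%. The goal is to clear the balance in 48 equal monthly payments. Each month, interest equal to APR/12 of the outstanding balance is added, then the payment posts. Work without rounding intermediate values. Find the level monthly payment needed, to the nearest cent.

Monthly rate r = 17.6%/12 = 1.46667% = 0.0146667.
Level-payment amortization: P = B₀·r / (1 − (1+r)^(−n)) = 600.00·0.0146667 / (1 − 1.01467^(−48)).
Denominator 1 − (1+r)^(−48) = 0.50286182.
P = 8.8 / 0.50286182 ≈ 17.50.

€17.50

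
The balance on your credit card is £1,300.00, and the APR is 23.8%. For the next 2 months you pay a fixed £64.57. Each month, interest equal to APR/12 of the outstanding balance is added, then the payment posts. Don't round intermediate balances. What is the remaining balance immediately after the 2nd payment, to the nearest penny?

Monthly rate r = 23.8%/12 = 1.98333% = 0.0198333.
Each month: B ← B·(1+r) − £64.57.
Month 1: interest £25.78; balance after payment £1,261.21.
Month 2: interest £25.01; balance after payment £1,221.66.

£1,221.66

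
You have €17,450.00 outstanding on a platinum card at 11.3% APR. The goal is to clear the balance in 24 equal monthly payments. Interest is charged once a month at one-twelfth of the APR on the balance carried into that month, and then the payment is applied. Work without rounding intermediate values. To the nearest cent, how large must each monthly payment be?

€815.74

Monthly rate r = 11.3%/12 = 0.941667% = 0.00941667.
Level-payment amortization: P = B₀·r / (1 − (1+r)^(−n)) = 17450.00·0.00941667 / (1 − 1.00942^(−24)).
Denominator 1 − (1+r)^(−24) = 0.201437905.
P = 164.321 / 0.201437905 ≈ 815.74.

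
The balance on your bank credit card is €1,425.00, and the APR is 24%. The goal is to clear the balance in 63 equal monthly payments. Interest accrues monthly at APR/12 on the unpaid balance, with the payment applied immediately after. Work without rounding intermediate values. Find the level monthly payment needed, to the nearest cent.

Monthly rate r = 24%/12 = 2% = 0.02.
Level-payment amortization: P = B₀·r / (1 − (1+r)^(−n)) = 1425.00·0.02 / (1 − 1.02^(−63)).
Denominator 1 − (1+r)^(−63) = 0.712796863.
P = 28.5 / 0.712796863 ≈ 39.98.

€39.98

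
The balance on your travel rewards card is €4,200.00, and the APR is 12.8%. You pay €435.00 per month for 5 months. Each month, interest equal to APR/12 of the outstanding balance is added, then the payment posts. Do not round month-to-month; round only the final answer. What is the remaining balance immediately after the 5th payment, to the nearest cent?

€2,206.93

Monthly rate r = 12.8%/12 = 1.06667% = 0.0106667.
Each month: B ← B·(1+r) − €435.00.
Month 1: interest €44.80; balance after payment €3,809.80.
Month 2: interest €40.64; balance after payment €3,415.44.
Month 3: interest €36.43; balance after payment €3,016.87.
Month 4: interest €32.18; balance after payment €2,614.05.
Month 5: interest €27.88; balance after payment €2,206.93.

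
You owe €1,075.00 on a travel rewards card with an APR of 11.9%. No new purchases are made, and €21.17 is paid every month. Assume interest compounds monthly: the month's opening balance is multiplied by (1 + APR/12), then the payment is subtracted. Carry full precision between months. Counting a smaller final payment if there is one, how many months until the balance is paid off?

Monthly rate r = 11.9%/12 = 0.991667% = 0.00991667.
Recurrence: B ← B·(1+r) − €21.17.
Month 1: interest €10.66; balance after payment €1,064.49.
Month 2: interest €10.56; balance after payment €1,053.88.
Closed form: n = −ln(1 − rB₀/P)/ln(1+r) = −ln(0.49644)/ln(1.00992) ≈ 70.968, so the balance reaches zero during payment 71.

71 months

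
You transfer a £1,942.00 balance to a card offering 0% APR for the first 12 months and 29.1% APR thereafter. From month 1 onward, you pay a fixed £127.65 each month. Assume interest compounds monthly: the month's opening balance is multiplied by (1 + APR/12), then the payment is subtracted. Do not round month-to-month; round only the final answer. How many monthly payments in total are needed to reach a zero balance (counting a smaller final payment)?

Promo months 1–12 at r₀ = 0%/12 = 0; months 13+ at r₁ = 29.1%/12 = 0.02425.
After month 12 (no interest yet): B = £1,942.00 − 12·£127.65 = £410.20.
Then at r₁ with £127.65/mo: n₂ = −ln(1 − r₁·B/P)/ln(1+r₁) ≈ 3.39 → 4 more payments.

16 months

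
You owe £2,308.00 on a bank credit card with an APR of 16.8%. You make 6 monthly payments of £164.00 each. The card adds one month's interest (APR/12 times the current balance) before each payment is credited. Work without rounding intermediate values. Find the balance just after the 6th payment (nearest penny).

Monthly rate r = 16.8%/12 = 1.4% = 0.014.
Each month: B ← B·(1+r) − £164.00.
Month 1: interest £32.31; balance after payment £2,176.31.
Month 2: interest £30.47; balance after payment £2,042.78.
Month 3: interest £28.60; balance after payment £1,907.38.
Month 4: interest £26.70; balance after payment £1,770.08.
Month 5: interest £24.78; balance after payment £1,630.86.
Month 6: interest £22.83; balance after payment £1,489.70.

£1,489.70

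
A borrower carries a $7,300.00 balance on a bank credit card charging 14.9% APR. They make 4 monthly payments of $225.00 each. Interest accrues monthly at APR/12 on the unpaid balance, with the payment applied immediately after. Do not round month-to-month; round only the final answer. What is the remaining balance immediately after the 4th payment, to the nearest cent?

Monthly rate r = 14.9%/12 = 1.24167% = 0.0124167.
Each month: B ← B·(1+r) − $225.00.
Month 1: interest $90.64; balance after payment $7,165.64.
Month 2: interest $88.97; balance after payment $7,029.62.
Month 3: interest $87.28; balance after payment $6,891.90.
Month 4: interest $85.57; balance after payment $6,752.47.

$6,752.47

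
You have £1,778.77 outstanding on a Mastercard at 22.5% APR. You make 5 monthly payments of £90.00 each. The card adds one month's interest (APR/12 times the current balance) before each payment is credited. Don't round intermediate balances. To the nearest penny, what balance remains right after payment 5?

Monthly rate r = 22.5%/12 = 1.875% = 0.01875.
Each month: B ← B·(1+r) − £90.00.
Month 1: interest £33.35; balance after payment £1,722.12.
Month 2: interest £32.29; balance after payment £1,664.41.
Month 3: interest £31.21; balance after payment £1,605.62.
Month 4: interest £30.11; balance after payment £1,545.72.
Month 5: interest £28.98; balance after payment £1,484.71.

£1,484.71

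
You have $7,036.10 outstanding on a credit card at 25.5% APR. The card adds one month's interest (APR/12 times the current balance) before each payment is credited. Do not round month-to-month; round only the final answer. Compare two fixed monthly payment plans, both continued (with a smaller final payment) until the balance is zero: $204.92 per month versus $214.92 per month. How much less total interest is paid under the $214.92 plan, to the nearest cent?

$586.78

Monthly rate r = 25.5%/12 = 2.125% = 0.02125.
At $204.92/mo: n = ⌈−ln(1 − rB₀/P)/ln(1+r)⌉ = 63 payments (last $42.17); total interest = total paid − $7,036.10 = $5,711.11.
At $214.92/mo: 57 payments (last $124.91); total interest $5,124.33.
Interest saved = $5,711.11 − $5,124.33 = $586.78.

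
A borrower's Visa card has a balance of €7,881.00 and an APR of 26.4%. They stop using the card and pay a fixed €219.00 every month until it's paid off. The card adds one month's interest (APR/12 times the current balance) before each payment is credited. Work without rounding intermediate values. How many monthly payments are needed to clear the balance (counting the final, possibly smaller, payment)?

Monthly rate r = 26.4%/12 = 2.2% = 0.022.
Recurrence: B ← B·(1+r) − €219.00.
Month 1: interest €173.38; balance after payment €7,835.38.
Month 2: interest €172.38; balance after payment €7,788.76.
Closed form: n = −ln(1 − rB₀/P)/ln(1+r) = −ln(0.2083)/ln(1.022) ≈ 72.089, so the balance reaches zero during payment 73.

73 months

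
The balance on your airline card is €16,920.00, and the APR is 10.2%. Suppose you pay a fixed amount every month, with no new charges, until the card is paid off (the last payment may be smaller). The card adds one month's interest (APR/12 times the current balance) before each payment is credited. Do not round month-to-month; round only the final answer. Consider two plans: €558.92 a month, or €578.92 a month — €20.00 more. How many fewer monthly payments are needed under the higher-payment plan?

Monthly rate r = 10.2%/12 = 0.85% = 0.0085.
At €558.92/mo: n = ⌈−ln(1 − rB₀/P)/ln(1+r)⌉ = 36 payments (last €82.45); total interest = total paid − €16,920.00 = €2,724.65.
At €578.92/mo: 34 payments (last €429.58); total interest €2,613.94.
Payments saved = 36 − 34 = 2.

2 fewer payments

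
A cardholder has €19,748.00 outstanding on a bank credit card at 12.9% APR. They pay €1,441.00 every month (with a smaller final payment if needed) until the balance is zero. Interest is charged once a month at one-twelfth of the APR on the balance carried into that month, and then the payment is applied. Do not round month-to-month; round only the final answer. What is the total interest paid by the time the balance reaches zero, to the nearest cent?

Monthly rate r = 12.9%/12 = 1.075% = 0.01075.
Payoff takes n = ⌈−ln(1 − rB₀/P)/ln(1+r)⌉ = ⌈14.905⌉ = 15 payments; the last is €1,304.72.
Total paid = 14·€1,441.00 + €1,304.72 = €21,478.72.
Total interest = total paid − principal = €21,478.72 − €19,748.00 = €1,730.72.

€1,730.72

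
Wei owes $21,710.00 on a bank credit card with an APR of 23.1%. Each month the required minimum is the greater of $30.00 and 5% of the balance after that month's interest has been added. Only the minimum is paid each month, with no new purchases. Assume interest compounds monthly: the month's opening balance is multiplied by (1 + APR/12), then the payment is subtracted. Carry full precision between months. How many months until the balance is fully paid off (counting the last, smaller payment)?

137 months

Monthly rate r = 23.1%/12 = 1.925% = 0.01925.
While 5% of the post-interest balance exceeds $30.00, each month B ← (B·(1+r))·(1 − 0.05), i.e. B shrinks by the factor (1+r)·0.95 = 0.96829.
This holds for months 1–112. Entering month 113 the balance is $587.68; 5% of the post-interest balance is now below $30.00, so the flat $30.00 minimum applies from here.
From month 113 a fixed $30.00 at rate r clears $587.68 in 25 more payments. Total: 112 + 25 = 137 months.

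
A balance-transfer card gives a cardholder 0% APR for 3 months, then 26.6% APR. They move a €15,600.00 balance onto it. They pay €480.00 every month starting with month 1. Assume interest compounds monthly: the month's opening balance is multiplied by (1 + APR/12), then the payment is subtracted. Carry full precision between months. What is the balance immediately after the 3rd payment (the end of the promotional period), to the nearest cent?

Promo months 1–3 at r₀ = 0%/12 = 0; months 4+ at r₁ = 26.6%/12 = 0.0221667.
After month 3 (no interest yet): B = €15,600.00 − 3·€480.00 = €14,160.00.

€14,160.00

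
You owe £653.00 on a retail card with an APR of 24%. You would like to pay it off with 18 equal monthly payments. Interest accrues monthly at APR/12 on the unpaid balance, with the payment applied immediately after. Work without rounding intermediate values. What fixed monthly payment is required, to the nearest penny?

£43.56

Monthly rate r = 24%/12 = 2% = 0.02.
Level-payment amortization: P = B₀·r / (1 − (1+r)^(−n)) = 653.00·0.02 / (1 − 1.02^(−18)).
Denominator 1 − (1+r)^(−18) = 0.299840625.
P = 13.06 / 0.299840625 ≈ 43.56.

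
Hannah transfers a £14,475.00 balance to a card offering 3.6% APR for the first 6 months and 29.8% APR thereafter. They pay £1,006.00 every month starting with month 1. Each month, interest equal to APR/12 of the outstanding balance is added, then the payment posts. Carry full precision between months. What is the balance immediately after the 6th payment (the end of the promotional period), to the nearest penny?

Promo months 1–6 at r₀ = 3.6%/12 = 0.003; months 7+ at r₁ = 29.8%/12 = 0.0248333.
After month 6: iterate B ← B·(1+r₀) − £1,006.00 for 6 months → £8,656.06.

£8,656.06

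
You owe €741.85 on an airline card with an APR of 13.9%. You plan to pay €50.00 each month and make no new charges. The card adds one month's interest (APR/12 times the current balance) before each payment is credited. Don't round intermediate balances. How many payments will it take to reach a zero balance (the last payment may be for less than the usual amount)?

Monthly rate r = 13.9%/12 = 1.15833% = 0.0115833.
Recurrence: B ← B·(1+r) − €50.00.
Month 1: interest €8.59; balance after payment €700.44.
Month 2: interest €8.11; balance after payment €658.56.
Closed form: n = −ln(1 − rB₀/P)/ln(1+r) = −ln(0.82814)/ln(1.01158) ≈ 16.374, so the balance reaches zero during payment 17.

17 months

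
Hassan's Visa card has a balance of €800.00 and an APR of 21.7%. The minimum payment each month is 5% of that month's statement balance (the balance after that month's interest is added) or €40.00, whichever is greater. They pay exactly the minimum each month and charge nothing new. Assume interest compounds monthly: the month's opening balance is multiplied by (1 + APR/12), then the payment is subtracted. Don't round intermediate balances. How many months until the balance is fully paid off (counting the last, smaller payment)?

Monthly rate r = 21.7%/12 = 1.80833% = 0.0180833.
While 5% of the post-interest balance exceeds €40.00, each month B ← (B·(1+r))·(1 − 0.05), i.e. B shrinks by the factor (1+r)·0.95 = 0.96718.
This holds for months 1–1. Entering month 2 the balance is €773.74; 5% of the post-interest balance is now below €40.00, so the flat €40.00 minimum applies from here.
From month 2 a fixed €40.00 at rate r clears €773.74 in 25 more payments. Total: 1 + 25 = 26 months.

26 months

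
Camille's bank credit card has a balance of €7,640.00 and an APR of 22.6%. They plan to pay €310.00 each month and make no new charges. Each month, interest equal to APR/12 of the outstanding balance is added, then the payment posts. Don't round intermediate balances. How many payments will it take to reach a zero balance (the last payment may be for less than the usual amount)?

Monthly rate r = 22.6%/12 = 1.88333% = 0.0188333.
Recurrence: B ← B·(1+r) − €310.00.
Month 1: interest €143.89; balance after payment €7,473.89.
Month 2: interest €140.76; balance after payment €7,304.64.
Closed form: n = −ln(1 − rB₀/P)/ln(1+r) = −ln(0.53585)/ln(1.01883) ≈ 33.439, so the balance reaches zero during payment 34.

34 months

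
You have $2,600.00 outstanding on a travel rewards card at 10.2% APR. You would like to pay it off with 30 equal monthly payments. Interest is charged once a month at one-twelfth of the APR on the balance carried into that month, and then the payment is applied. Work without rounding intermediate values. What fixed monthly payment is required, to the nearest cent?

Monthly rate r = 10.2%/12 = 0.85% = 0.0085.
Level-payment amortization: P = B₀·r / (1 − (1+r)^(−n)) = 2600.00·0.0085 / (1 − 1.0085^(−30)).
Denominator 1 − (1+r)^(−30) = 0.224247965.
P = 22.1 / 0.224247965 ≈ 98.55.

$98.55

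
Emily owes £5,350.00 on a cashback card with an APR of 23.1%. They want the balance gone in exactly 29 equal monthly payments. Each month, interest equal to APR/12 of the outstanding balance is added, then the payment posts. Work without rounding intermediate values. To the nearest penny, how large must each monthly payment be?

£242.47

Monthly rate r = 23.1%/12 = 1.925% = 0.01925.
Level-payment amortization: P = B₀·r / (1 − (1+r)^(−n)) = 5350.00·0.01925 / (1 − 1.01925^(−29)).
Denominator 1 − (1+r)^(−29) = 0.424746703.
P = 102.987 / 0.424746703 ≈ 242.47.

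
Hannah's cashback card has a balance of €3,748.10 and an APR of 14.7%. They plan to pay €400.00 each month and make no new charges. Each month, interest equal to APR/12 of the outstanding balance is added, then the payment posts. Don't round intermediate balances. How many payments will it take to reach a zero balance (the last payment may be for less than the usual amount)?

Monthly rate r = 14.7%/12 = 1.225% = 0.01225.
Recurrence: B ← B·(1+r) − €400.00.
Month 1: interest €45.91; balance after payment €3,394.01.
Month 2: interest €41.58; balance after payment €3,035.59.
Closed form: n = −ln(1 − rB₀/P)/ln(1+r) = −ln(0.88521)/ln(1.01225) ≈ 10.014, so the balance reaches zero during payment 11.

11 payments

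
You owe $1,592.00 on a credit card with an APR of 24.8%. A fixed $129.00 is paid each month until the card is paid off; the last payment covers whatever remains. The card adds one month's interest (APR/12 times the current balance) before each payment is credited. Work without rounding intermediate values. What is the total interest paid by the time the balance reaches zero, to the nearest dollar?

Monthly rate r = 24.8%/12 = 2.06667% = 0.0206667.
Payoff takes n = ⌈−ln(1 − rB₀/P)/ln(1+r)⌉ = ⌈14.394⌉ = 15 payments; the last is $51.10.
Total paid = 14·$129.00 + $51.10 = $1,857.10.
Total interest = total paid − principal = $1,857.10 − $1,592.00 = $265.10.

$265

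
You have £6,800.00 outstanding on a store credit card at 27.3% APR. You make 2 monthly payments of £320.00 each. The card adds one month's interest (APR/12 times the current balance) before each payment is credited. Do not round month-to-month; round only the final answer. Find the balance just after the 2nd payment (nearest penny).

Monthly rate r = 27.3%/12 = 2.275% = 0.02275.
Each month: B ← B·(1+r) − £320.00.
Month 1: interest £154.70; balance after payment £6,634.70.
Month 2: interest £150.94; balance after payment £6,465.64.

£6,465.64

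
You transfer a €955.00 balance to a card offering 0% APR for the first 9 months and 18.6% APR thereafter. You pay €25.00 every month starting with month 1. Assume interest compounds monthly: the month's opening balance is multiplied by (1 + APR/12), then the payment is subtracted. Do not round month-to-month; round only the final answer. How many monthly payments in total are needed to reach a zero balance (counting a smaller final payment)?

49 payments

Promo months 1–9 at r₀ = 0%/12 = 0; months 10+ at r₁ = 18.6%/12 = 0.0155.
After month 9 (no interest yet): B = €955.00 − 9·€25.00 = €730.00.
Then at r₁ with €25.00/mo: n₂ = −ln(1 − r₁·B/P)/ln(1+r₁) ≈ 39.18 → 40 more payments.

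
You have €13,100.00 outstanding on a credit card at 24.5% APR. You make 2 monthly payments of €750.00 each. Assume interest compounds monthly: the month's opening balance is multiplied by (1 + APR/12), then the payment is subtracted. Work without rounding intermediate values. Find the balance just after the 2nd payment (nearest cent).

€12,125.06

Monthly rate r = 24.5%/12 = 2.04167% = 0.0204167.
Each month: B ← B·(1+r) − €750.00.
Month 1: interest €267.46; balance after payment €12,617.46.
Month 2: interest €257.61; balance after payment €12,125.06.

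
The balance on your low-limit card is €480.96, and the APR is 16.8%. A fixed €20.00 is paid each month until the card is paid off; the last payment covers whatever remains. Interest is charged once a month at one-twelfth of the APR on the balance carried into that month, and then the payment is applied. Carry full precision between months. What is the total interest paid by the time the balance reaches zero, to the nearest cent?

€109.58

Monthly rate r = 16.8%/12 = 1.4% = 0.014.
Payoff takes n = ⌈−ln(1 − rB₀/P)/ln(1+r)⌉ = ⌈29.525⌉ = 30 payments; the last is €10.54.
Total paid = 29·€20.00 + €10.54 = €590.54.
Total interest = total paid − principal = €590.54 − €480.96 = €109.58.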